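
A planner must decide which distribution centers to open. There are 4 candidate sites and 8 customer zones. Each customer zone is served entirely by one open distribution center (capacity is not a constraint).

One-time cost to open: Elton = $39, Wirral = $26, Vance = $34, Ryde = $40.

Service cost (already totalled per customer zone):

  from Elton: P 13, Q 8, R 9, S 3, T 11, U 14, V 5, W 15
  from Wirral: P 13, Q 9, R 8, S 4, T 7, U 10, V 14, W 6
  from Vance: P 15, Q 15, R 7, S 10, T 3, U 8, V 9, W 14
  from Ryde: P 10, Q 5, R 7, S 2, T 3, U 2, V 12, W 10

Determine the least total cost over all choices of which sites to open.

Minimum total cost: 91

For any fixed open set, each customer zone goes to its cheapest open site; total = fixed + service.
{Ryde}: P→Ryde 10, Q→Ryde 5, R→Ryde 7, S→Ryde 2, T→Ryde 3, U→Ryde 2, V→Ryde 12, W→Ryde 10. Service 51; fixed 40; total 91.
{Wirral}: service 71 + fixed 26 = 97
{Wirral, Ryde}: service 47 + fixed 66 = 113
{Elton, Wirral, Vance, Ryde}: P→Ryde 10, Q→Ryde 5, R→Vance 7, S→Ryde 2, T→Vance 3, U→Ryde 2, V→Elton 5, W→Wirral 6. Service 40; fixed 139; total 179.
No other subset beats 91.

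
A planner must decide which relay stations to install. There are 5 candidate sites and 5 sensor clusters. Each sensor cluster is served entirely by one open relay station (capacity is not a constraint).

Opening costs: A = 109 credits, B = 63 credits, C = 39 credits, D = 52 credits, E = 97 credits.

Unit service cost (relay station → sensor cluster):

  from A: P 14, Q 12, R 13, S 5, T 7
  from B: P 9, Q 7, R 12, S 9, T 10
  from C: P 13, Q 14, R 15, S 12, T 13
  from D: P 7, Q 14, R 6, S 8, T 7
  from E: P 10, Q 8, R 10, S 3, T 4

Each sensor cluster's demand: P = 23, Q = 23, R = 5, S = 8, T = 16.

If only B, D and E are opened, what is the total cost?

Each sensor cluster is assigned to its cheapest site among the open ones.
{B, D, E}: P→D 7·23=161, Q→B 7·23=161, R→D 6·5=30, S→E 3·8=24, T→E 4·16=64. Service 440; fixed 212; total 652.

Total cost: 652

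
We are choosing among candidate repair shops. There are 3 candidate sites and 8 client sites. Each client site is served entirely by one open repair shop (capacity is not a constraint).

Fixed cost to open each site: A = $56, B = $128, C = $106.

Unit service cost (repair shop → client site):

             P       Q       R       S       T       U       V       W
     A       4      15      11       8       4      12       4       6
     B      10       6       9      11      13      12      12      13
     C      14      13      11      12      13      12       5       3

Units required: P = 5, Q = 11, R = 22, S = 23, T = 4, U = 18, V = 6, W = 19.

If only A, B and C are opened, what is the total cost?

Total cost: 1071

Each client site is assigned to its cheapest site among the open ones.
{A, B, C}: P→A 4·5=20, Q→B 6·11=66, R→B 9·22=198, S→A 8·23=184, T→A 4·4=16, U→A 12·18=216, V→A 4·6=24, W→C 3·19=57. Service 781; fixed 290; total 1071.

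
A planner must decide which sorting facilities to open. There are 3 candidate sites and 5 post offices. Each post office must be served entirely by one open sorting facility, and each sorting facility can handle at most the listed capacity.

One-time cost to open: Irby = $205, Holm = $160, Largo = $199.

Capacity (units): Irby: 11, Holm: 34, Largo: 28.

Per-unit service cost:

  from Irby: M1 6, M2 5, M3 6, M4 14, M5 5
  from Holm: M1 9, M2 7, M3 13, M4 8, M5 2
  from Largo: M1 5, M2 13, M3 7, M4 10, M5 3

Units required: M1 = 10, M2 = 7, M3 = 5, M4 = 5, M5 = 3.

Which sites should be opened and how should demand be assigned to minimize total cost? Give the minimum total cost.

Minimum total cost: 410

Open {Holm}: M1→Holm 9·10=90, M2→Holm 7·7=49, M3→Holm 13·5=65, M4→Holm 8·5=40, M5→Holm 2·3=6.
Loads: Holm carries 30/34. Service 250; fixed 160; total 410.
Next best feasible plan costs 539.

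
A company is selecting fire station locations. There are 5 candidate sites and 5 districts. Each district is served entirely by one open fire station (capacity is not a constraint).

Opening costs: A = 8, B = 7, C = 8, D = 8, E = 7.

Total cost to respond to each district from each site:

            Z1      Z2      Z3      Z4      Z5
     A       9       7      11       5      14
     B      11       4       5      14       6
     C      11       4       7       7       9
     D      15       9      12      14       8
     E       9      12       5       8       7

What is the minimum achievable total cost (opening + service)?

Minimum total cost: 44

For any fixed open set, each district goes to its cheapest open site; total = fixed + service.
{A, B}: Z1→A 9, Z2→B 4, Z3→B 5, Z4→A 5, Z5→B 6. Service 29; fixed 15; total 44.
{B, E}: service 32 + fixed 14 = 46
{C}: service 38 + fixed 8 = 46
{A, B, C, D, E}: service 29 + fixed 38 = 67
No other subset beats 44.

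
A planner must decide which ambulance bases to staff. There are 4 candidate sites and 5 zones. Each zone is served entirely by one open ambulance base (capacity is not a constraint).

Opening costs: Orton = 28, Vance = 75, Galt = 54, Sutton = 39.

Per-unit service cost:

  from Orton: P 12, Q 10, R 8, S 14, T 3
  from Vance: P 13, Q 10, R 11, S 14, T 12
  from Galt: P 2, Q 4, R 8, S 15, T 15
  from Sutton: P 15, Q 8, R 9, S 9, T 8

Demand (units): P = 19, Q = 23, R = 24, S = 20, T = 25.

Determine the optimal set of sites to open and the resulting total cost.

For any fixed open set, each zone goes to its cheapest open site; total = fixed + service.
{Orton, Galt, Sutton}: P→Galt 2·19=38, Q→Galt 4·23=92, R→Orton 8·24=192, S→Sutton 9·20=180, T→Orton 3·25=75. Service 577; fixed 121; total 698.
{Orton, Galt}: service 677 + fixed 82 = 759
{Orton, Vance, Galt, Sutton}: service 577 + fixed 196 = 773
{Orton}: P→Orton 12·19=228, Q→Orton 10·23=230, R→Orton 8·24=192, S→Orton 14·20=280, T→Orton 3·25=75. Service 1005; fixed 28; total 1033.
No other subset beats 698.

Open Orton, Galt and Sutton; minimum total cost 698.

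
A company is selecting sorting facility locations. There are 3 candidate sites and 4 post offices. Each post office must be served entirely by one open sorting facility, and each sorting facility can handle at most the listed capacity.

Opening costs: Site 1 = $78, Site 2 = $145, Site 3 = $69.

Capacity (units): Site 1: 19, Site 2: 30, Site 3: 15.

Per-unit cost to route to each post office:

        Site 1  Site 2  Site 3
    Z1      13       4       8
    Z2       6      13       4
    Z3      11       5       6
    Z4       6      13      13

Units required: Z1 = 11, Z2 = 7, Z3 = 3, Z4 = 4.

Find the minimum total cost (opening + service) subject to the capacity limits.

Open {Site 1, Site 3}: Z1→Site 3 8·11=88, Z2→Site 1 6·7=42, Z3→Site 3 6·3=18, Z4→Site 1 6·4=24.
Loads: Site 1 carries 11/19, Site 3 carries 14/15. Service 172; fixed 147; total 319.
Next best feasible plan costs 334.

Minimum total cost: 319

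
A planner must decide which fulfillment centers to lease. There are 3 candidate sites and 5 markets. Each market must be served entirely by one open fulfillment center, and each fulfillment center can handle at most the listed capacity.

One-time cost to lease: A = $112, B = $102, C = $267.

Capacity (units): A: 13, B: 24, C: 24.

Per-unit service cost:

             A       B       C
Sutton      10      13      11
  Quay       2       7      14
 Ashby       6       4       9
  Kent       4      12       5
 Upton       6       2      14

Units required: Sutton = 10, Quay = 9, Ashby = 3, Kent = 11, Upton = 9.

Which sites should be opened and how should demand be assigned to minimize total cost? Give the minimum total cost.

Minimum total cost: 627

Open {B, C}: Sutton→C 11·10=110, Quay→B 7·9=63, Ashby→B 4·3=12, Kent→C 5·11=55, Upton→B 2·9=18.
Loads: B carries 21/24, C carries 21/24. Service 258; fixed 369; total 627.
Next best feasible plan costs 642.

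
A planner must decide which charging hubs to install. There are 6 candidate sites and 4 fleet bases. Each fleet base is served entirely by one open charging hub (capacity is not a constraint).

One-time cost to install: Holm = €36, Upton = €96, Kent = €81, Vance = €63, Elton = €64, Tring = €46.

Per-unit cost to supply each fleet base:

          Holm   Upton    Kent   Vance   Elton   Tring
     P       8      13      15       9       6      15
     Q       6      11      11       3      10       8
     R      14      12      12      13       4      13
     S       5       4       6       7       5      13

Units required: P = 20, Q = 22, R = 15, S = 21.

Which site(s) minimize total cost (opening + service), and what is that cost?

Open Vance and Elton; minimum total cost 478.

For any fixed open set, each fleet base goes to its cheapest open site; total = fixed + service.
{Vance, Elton}: P→Elton 6·20=120, Q→Vance 3·22=66, R→Elton 4·15=60, S→Elton 5·21=105. Service 351; fixed 127; total 478.
{Holm, Vance, Elton}: service 351 + fixed 163 = 514
{Holm, Elton}: service 417 + fixed 100 = 517
{Holm, Upton, Kent, Vance, Elton, Tring}: service 330 + fixed 386 = 716
No other subset beats 478.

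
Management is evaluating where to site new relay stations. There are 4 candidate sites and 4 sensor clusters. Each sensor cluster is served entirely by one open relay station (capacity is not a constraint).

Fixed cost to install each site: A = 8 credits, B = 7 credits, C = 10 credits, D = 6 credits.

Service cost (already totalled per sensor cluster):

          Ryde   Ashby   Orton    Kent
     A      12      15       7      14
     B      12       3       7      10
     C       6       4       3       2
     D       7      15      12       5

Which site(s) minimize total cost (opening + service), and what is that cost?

Open C only; minimum total cost 25.

For any fixed open set, each sensor cluster goes to its cheapest open site; total = fixed + service.
{C}: Ryde→C 6, Ashby→C 4, Orton→C 3, Kent→C 2. Service 15; fixed 10; total 25.
{B, C}: service 14 + fixed 17 = 31
{C, D}: Ryde→C 6, Ashby→C 4, Orton→C 3, Kent→C 2. Service 15; fixed 16; total 31.
{A, B, C, D}: service 14 + fixed 31 = 45
No other subset beats 25.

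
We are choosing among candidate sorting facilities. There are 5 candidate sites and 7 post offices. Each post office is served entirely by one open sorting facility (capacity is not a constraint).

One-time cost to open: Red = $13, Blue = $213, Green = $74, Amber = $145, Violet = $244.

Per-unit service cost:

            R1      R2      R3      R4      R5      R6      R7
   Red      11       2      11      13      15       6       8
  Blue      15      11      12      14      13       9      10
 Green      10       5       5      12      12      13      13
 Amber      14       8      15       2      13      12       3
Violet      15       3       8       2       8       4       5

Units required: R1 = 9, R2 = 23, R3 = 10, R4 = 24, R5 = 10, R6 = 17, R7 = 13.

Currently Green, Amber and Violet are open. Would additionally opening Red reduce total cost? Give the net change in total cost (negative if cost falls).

Current service cost with {Green, Amber, Violet}: 444.
Adding Red: each post office re-picks its cheapest; new service cost 421, saving 23.
Extra fixed cost: 13. Net change = 13 − 23 = -10.
(Totals: 907 → 897.)

Yes — net change −10 (cost falls by 10).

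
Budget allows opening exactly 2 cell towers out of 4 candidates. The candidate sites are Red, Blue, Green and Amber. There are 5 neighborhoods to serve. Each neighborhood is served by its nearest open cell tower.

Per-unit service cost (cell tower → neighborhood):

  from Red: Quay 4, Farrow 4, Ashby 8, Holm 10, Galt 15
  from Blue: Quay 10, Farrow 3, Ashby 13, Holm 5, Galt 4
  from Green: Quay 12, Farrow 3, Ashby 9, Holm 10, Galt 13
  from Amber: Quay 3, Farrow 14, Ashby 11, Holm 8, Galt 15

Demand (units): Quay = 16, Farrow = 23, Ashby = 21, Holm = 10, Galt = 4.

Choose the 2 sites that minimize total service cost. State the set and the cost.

Choose Red and Blue; total service cost 367.

With exactly 2 open, each neighborhood uses its cheapest among the chosen.
{Red, Blue}: Quay→Red 4·16=64, Farrow→Blue 3·23=69, Ashby→Red 8·21=168, Holm→Blue 5·10=50, Galt→Blue 4·4=16. Service cost 367.
{Blue, Amber}: service cost 414
{Green, Amber}: service cost 438
Among all 6 size-2 choices, {Red, Blue} is lowest.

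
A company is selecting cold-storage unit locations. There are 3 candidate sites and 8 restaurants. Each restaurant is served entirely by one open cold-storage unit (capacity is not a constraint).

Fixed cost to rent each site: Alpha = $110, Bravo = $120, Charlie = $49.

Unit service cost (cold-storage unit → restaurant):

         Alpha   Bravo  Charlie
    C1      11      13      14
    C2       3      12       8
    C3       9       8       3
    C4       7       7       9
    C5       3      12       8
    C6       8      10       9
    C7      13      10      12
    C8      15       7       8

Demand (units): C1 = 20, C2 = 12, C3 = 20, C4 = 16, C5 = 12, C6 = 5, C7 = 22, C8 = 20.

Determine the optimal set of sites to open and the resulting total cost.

Open Alpha and Charlie; minimum total cost 1087.

For any fixed open set, each restaurant goes to its cheapest open site; total = fixed + service.
{Alpha, Charlie}: C1→Alpha 11·20=220, C2→Alpha 3·12=36, C3→Charlie 3·20=60, C4→Alpha 7·16=112, C5→Alpha 3·12=36, C6→Alpha 8·5=40, C7→Charlie 12·22=264, C8→Charlie 8·20=160. Service 928; fixed 159; total 1087.
{Alpha, Bravo, Charlie}: service 864 + fixed 279 = 1143
{Alpha, Bravo}: C1→Alpha 11·20=220, C2→Alpha 3·12=36, C3→Bravo 8·20=160, C4→Alpha 7·16=112, C5→Alpha 3·12=36, C6→Alpha 8·5=40, C7→Bravo 10·22=220, C8→Bravo 7·20=140. Service 964; fixed 230; total 1194.
{Charlie}: service 1145 + fixed 49 = 1194
(All 7 nonempty subsets were checked; Alpha and Charlie is lowest.)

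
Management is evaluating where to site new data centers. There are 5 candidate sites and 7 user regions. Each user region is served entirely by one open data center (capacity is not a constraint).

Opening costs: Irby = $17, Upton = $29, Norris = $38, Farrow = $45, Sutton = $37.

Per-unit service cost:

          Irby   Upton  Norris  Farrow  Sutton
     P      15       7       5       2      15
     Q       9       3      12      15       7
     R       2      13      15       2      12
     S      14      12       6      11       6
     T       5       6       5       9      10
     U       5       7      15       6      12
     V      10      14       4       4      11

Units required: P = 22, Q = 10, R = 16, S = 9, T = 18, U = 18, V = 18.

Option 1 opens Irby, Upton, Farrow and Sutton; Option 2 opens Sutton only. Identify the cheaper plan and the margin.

Option 1: {Irby, Upton, Farrow, Sutton}: P→Farrow 2·22=44, Q→Upton 3·10=30, R→Irby 2·16=32, S→Sutton 6·9=54, T→Irby 5·18=90, U→Irby 5·18=90, V→Farrow 4·18=72. Service 412; fixed 128; total 540.
Option 2: {Sutton}: P→Sutton 15·22=330, Q→Sutton 7·10=70, R→Sutton 12·16=192, S→Sutton 6·9=54, T→Sutton 10·18=180, U→Sutton 12·18=216, V→Sutton 11·18=198. Service 1240; fixed 37; total 1277.
Difference: |540 − 1277| = 737.

Option 1 is cheaper by 737.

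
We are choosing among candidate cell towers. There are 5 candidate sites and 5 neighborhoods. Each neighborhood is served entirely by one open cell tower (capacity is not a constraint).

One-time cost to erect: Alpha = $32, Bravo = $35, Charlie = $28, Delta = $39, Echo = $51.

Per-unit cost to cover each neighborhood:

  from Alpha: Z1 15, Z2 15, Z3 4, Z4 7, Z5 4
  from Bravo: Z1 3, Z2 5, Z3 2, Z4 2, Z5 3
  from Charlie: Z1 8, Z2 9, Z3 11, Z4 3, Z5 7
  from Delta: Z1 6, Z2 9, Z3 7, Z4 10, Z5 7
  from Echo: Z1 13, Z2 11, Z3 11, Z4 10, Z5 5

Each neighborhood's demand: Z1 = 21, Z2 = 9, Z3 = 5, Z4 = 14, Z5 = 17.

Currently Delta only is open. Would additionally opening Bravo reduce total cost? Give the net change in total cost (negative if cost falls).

Current service cost with {Delta}: 501.
Adding Bravo: each neighborhood re-picks its cheapest; new service cost 197, saving 304.
Extra fixed cost: 35. Net change = 35 − 304 = -269.
(Totals: 540 → 271.)

Yes — net change −269 (cost falls by 269).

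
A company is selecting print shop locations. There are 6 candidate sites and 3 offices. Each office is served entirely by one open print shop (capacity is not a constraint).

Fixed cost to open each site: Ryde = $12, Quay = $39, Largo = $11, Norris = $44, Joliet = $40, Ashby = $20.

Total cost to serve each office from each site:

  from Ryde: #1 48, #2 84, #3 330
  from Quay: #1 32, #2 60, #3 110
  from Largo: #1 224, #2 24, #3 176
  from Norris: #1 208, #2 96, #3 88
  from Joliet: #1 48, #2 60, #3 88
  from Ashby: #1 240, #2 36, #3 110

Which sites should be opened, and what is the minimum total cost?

For any fixed open set, each office goes to its cheapest open site; total = fixed + service.
{Largo, Joliet}: #1→Joliet 48, #2→Largo 24, #3→Joliet 88. Service 160; fixed 51; total 211.
{Quay, Largo}: #1→Quay 32, #2→Largo 24, #3→Quay 110. Service 166; fixed 50; total 216.
{Ryde, Largo, Joliet}: service 160 + fixed 63 = 223
{Ryde, Quay, Largo, Norris, Joliet, Ashby}: #1→Quay 32, #2→Largo 24, #3→Norris 88. Service 144; fixed 166; total 310.
No other subset beats 211.

Open Largo and Joliet; minimum total cost 211.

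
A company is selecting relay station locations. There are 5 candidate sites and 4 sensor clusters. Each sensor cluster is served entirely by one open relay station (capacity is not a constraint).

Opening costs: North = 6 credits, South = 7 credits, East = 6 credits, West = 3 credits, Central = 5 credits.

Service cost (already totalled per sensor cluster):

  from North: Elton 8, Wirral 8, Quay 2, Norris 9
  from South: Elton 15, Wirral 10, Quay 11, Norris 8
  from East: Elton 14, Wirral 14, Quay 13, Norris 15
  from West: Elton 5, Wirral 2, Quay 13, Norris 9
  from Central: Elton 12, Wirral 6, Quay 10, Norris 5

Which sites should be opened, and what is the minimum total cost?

For any fixed open set, each sensor cluster goes to its cheapest open site; total = fixed + service.
{North, West}: Elton→West 5, Wirral→West 2, Quay→North 2, Norris→North 9. Service 18; fixed 9; total 27.
{North, West, Central}: service 14 + fixed 14 = 28
{West, Central}: service 22 + fixed 8 = 30
{North, South, East, West, Central}: service 14 + fixed 27 = 41
No other subset beats 27.

Open North and West; minimum total cost 27.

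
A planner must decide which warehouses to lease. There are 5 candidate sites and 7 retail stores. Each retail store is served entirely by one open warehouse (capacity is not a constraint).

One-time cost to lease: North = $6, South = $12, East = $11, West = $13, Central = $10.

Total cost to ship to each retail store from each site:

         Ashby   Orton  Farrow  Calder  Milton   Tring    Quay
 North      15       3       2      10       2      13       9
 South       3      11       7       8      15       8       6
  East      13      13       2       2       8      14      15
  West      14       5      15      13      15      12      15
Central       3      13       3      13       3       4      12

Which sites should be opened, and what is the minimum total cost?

Open North and Central; minimum total cost 49.

For any fixed open set, each retail store goes to its cheapest open site; total = fixed + service.
{North, Central}: Ashby→Central 3, Orton→North 3, Farrow→North 2, Calder→North 10, Milton→North 2, Tring→Central 4, Quay→North 9. Service 33; fixed 16; total 49.
{North, South}: Ashby→South 3, Orton→North 3, Farrow→North 2, Calder→South 8, Milton→North 2, Tring→South 8, Quay→South 6. Service 32; fixed 18; total 50.
{North, East, Central}: Ashby→Central 3, Orton→North 3, Farrow→North 2, Calder→East 2, Milton→North 2, Tring→Central 4, Quay→North 9. Service 25; fixed 27; total 52.
{North, South, East, West, Central}: service 22 + fixed 52 = 74
No other subset beats 49.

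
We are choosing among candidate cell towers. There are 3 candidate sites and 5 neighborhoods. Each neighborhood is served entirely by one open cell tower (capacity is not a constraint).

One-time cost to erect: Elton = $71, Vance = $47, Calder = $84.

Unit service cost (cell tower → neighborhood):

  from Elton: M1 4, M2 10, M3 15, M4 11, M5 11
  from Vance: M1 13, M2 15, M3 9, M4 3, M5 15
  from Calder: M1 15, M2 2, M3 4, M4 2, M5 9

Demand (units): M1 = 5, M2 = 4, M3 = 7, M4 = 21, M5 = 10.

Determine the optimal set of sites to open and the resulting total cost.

Open Calder only; minimum total cost 327.

For any fixed open set, each neighborhood goes to its cheapest open site; total = fixed + service.
{Calder}: M1→Calder 15·5=75, M2→Calder 2·4=8, M3→Calder 4·7=28, M4→Calder 2·21=42, M5→Calder 9·10=90. Service 243; fixed 84; total 327.
{Elton, Calder}: service 188 + fixed 155 = 343
{Vance, Calder}: service 233 + fixed 131 = 364
{Elton, Vance, Calder}: service 188 + fixed 202 = 390
(All 7 nonempty subsets were checked; Calder only is lowest.)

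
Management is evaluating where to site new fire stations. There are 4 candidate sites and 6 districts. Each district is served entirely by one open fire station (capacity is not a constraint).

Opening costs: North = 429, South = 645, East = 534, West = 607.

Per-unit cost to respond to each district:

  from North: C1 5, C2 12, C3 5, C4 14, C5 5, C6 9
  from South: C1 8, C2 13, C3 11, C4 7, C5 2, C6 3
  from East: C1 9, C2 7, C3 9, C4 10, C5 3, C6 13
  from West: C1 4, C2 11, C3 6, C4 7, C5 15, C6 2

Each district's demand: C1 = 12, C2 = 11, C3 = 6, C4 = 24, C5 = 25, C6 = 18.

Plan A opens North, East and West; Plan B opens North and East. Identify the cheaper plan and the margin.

Plan B is cheaper by 397.

Plan A: {North, East, West}: C1→West 4·12=48, C2→East 7·11=77, C3→North 5·6=30, C4→West 7·24=168, C5→East 3·25=75, C6→West 2·18=36. Service 434; fixed 1570; total 2004.
Plan B: {North, East}: C1→North 5·12=60, C2→East 7·11=77, C3→North 5·6=30, C4→East 10·24=240, C5→East 3·25=75, C6→North 9·18=162. Service 644; fixed 963; total 1607.
Difference: |2004 − 1607| = 397.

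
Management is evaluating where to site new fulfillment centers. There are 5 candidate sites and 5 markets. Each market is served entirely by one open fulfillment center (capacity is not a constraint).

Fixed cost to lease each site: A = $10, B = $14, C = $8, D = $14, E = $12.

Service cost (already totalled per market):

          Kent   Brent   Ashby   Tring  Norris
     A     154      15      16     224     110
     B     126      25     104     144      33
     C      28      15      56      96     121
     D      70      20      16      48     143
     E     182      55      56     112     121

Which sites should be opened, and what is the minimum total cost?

For any fixed open set, each market goes to its cheapest open site; total = fixed + service.
{B, C, D}: Kent→C 28, Brent→C 15, Ashby→D 16, Tring→D 48, Norris→B 33. Service 140; fixed 36; total 176.
{A, B, C, D}: service 140 + fixed 46 = 186
{B, C, D, E}: service 140 + fixed 48 = 188
{A, B, C, D, E}: service 140 + fixed 58 = 198
No other subset beats 176.

Open B, C and D; minimum total cost 176.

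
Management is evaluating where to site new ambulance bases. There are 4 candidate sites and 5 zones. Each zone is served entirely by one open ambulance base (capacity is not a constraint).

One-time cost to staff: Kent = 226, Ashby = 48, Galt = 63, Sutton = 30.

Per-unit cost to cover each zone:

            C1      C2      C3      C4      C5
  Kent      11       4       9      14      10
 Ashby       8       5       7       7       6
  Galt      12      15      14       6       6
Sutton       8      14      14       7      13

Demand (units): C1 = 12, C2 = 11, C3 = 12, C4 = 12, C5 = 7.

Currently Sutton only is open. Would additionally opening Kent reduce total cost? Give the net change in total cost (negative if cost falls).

No — net change +35 (cost rises by 35).

Current service cost with {Sutton}: 593.
Adding Kent: each zone re-picks its cheapest; new service cost 402, saving 191.
Extra fixed cost: 226. Net change = 226 − 191 = 35.
(Totals: 623 → 658.)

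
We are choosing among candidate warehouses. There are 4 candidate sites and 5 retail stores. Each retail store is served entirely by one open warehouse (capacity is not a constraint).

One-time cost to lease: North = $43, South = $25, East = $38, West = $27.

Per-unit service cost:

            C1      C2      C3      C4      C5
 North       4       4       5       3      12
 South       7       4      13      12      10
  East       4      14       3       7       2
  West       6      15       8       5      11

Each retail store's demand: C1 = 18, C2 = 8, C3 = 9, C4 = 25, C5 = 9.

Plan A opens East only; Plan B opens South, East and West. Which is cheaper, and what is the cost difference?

Plan A: {East}: C1→East 4·18=72, C2→East 14·8=112, C3→East 3·9=27, C4→East 7·25=175, C5→East 2·9=18. Service 404; fixed 38; total 442.
Plan B: {South, East, West}: C1→East 4·18=72, C2→South 4·8=32, C3→East 3·9=27, C4→West 5·25=125, C5→East 2·9=18. Service 274; fixed 90; total 364.
Difference: |442 − 364| = 78.

Plan B is cheaper by 78.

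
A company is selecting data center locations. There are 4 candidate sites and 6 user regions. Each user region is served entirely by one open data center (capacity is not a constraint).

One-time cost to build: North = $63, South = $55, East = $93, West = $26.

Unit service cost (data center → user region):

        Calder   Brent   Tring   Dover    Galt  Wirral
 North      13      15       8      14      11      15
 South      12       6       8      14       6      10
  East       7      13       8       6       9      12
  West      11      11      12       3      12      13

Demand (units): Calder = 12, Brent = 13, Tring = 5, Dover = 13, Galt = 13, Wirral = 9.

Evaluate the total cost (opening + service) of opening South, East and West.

Each user region is assigned to its cheapest site among the open ones.
{South, East, West}: Calder→East 7·12=84, Brent→South 6·13=78, Tring→South 8·5=40, Dover→West 3·13=39, Galt→South 6·13=78, Wirral→South 10·9=90. Service 409; fixed 174; total 583.

Total cost: 583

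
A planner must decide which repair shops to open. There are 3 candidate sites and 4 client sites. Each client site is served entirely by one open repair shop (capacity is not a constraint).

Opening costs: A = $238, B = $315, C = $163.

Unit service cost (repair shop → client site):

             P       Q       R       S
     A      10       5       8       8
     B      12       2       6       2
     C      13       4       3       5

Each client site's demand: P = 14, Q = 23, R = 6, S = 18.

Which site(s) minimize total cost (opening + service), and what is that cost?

Open C only; minimum total cost 545.

For any fixed open set, each client site goes to its cheapest open site; total = fixed + service.
{C}: P→C 13·14=182, Q→C 4·23=92, R→C 3·6=18, S→C 5·18=90. Service 382; fixed 163; total 545.
{B}: P→B 12·14=168, Q→B 2·23=46, R→B 6·6=36, S→B 2·18=36. Service 286; fixed 315; total 601.
{A}: P→A 10·14=140, Q→A 5·23=115, R→A 8·6=48, S→A 8·18=144. Service 447; fixed 238; total 685.
{A, B, C}: P→A 10·14=140, Q→B 2·23=46, R→C 3·6=18, S→B 2·18=36. Service 240; fixed 716; total 956.
No other subset beats 545.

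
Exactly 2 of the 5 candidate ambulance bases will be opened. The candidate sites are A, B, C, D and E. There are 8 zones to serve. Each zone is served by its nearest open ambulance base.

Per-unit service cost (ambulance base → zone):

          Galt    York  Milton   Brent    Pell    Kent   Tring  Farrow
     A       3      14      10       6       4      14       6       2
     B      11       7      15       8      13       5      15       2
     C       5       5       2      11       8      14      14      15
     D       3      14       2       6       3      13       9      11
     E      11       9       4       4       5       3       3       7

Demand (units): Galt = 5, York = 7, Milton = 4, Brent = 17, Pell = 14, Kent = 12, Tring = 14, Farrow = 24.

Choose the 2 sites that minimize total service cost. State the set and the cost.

Choose A and E; total service cost 344.

With exactly 2 open, each zone uses its cheapest among the chosen.
{A, E}: Galt→A 3·5=15, York→E 9·7=63, Milton→E 4·4=16, Brent→E 4·17=68, Pell→A 4·14=56, Kent→E 3·12=36, Tring→E 3·14=42, Farrow→A 2·24=48. Service cost 344.
{B, E}: service cost 384
{D, E}: service cost 442
Among all 10 size-2 choices, {A, E} is lowest.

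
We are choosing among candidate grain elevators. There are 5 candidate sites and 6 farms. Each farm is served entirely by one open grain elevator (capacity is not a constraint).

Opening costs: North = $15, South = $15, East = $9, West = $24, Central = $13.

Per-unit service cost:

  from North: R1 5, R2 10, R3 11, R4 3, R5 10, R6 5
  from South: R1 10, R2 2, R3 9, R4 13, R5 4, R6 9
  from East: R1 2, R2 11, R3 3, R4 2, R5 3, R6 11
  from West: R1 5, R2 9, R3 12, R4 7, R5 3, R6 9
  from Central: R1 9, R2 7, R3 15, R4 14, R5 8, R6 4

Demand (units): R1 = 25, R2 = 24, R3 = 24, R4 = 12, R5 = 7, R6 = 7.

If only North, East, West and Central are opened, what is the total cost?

Total cost: 424

Each farm is assigned to its cheapest site among the open ones.
{North, East, West, Central}: R1→East 2·25=50, R2→Central 7·24=168, R3→East 3·24=72, R4→East 2·12=24, R5→East 3·7=21, R6→Central 4·7=28. Service 363; fixed 61; total 424.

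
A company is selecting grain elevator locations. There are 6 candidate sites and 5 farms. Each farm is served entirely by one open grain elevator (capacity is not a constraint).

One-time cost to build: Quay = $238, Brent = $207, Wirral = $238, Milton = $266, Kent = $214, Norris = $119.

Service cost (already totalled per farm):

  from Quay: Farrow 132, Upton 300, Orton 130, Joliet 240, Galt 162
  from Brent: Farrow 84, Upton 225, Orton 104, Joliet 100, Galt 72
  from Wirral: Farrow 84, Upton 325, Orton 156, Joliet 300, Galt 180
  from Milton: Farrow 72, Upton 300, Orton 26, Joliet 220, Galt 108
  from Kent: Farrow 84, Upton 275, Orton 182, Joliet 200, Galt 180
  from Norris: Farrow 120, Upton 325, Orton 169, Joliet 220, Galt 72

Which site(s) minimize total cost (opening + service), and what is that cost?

For any fixed open set, each farm goes to its cheapest open site; total = fixed + service.
{Brent}: Farrow→Brent 84, Upton→Brent 225, Orton→Brent 104, Joliet→Brent 100, Galt→Brent 72. Service 585; fixed 207; total 792.
{Brent, Norris}: service 585 + fixed 326 = 911
{Brent, Milton}: service 495 + fixed 473 = 968
{Quay, Brent, Wirral, Milton, Kent, Norris}: service 495 + fixed 1282 = 1777
No other subset beats 792.

Open Brent only; minimum total cost 792.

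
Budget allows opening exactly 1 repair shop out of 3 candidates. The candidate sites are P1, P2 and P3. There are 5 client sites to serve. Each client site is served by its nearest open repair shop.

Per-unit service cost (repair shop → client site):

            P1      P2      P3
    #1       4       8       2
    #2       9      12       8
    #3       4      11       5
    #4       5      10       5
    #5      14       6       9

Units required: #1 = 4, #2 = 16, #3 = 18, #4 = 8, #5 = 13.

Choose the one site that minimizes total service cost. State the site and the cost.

With exactly 1 open, each client site uses its cheapest among the chosen.
{P3}: #1→P3 2·4=8, #2→P3 8·16=128, #3→P3 5·18=90, #4→P3 5·8=40, #5→P3 9·13=117. Service cost 383.
{P1}: service cost 454
{P2}: service cost 580
Among all 3 size-1 choices, {P3} is lowest.

Choose P3 only; total service cost 383.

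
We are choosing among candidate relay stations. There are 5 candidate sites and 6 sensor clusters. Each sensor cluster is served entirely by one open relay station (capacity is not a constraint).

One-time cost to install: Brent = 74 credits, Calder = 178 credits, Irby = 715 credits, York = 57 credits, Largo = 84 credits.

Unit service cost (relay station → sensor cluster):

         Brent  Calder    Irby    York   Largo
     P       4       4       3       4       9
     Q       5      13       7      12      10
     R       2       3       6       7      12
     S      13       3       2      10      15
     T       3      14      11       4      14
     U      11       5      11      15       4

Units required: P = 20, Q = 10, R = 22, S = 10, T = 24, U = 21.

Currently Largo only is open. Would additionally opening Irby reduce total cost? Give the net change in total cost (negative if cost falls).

Current service cost with {Largo}: 1114.
Adding Irby: each sensor cluster re-picks its cheapest; new service cost 630, saving 484.
Extra fixed cost: 715. Net change = 715 − 484 = 231.
(Totals: 1198 → 1429.)

No — net change +231 (cost rises by 231).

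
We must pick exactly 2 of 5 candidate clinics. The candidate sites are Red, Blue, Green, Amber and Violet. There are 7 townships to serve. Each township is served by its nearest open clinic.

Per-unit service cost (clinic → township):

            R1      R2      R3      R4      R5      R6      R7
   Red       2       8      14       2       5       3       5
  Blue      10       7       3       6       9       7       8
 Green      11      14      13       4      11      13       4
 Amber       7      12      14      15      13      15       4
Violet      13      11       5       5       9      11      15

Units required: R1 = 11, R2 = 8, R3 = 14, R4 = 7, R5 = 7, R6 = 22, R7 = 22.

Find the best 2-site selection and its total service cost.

Choose Red and Blue; total service cost 345.

With exactly 2 open, each township uses its cheapest among the chosen.
{Red, Blue}: R1→Red 2·11=22, R2→Blue 7·8=56, R3→Blue 3·14=42, R4→Red 2·7=14, R5→Red 5·7=35, R6→Red 3·22=66, R7→Red 5·22=110. Service cost 345.
{Red, Violet}: service cost 381
{Red, Green}: service cost 471
Among all 10 size-2 choices, {Red, Blue} is lowest.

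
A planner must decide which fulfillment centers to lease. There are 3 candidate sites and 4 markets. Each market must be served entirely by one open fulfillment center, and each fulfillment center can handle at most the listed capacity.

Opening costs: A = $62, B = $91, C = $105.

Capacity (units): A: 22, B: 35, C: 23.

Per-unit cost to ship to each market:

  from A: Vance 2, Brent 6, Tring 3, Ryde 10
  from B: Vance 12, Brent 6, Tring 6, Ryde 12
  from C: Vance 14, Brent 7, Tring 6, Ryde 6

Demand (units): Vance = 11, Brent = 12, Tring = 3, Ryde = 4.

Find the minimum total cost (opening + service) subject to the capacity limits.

Open {A, B}: Vance→A 2·11=22, Brent→B 6·12=72, Tring→A 3·3=9, Ryde→A 10·4=40.
Loads: A carries 18/22, B carries 12/35. Service 143; fixed 153; total 296.
Next best feasible plan costs 304.

Minimum total cost: 296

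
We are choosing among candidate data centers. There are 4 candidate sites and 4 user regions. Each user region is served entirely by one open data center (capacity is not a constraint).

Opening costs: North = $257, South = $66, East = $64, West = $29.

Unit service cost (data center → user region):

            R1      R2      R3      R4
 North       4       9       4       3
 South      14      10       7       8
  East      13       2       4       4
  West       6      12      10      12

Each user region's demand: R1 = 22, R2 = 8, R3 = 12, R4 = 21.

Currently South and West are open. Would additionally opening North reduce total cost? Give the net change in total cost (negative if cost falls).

No — net change +64 (cost rises by 64).

Current service cost with {South, West}: 464.
Adding North: each user region re-picks its cheapest; new service cost 271, saving 193.
Extra fixed cost: 257. Net change = 257 − 193 = 64.
(Totals: 559 → 623.)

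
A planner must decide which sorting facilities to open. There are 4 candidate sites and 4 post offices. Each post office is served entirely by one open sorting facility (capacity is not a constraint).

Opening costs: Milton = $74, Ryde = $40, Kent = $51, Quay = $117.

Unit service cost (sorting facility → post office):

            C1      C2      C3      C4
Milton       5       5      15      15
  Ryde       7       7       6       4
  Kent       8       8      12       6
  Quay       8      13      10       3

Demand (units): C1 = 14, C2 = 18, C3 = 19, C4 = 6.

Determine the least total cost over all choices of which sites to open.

Minimum total cost: 402

For any fixed open set, each post office goes to its cheapest open site; total = fixed + service.
{Ryde}: C1→Ryde 7·14=98, C2→Ryde 7·18=126, C3→Ryde 6·19=114, C4→Ryde 4·6=24. Service 362; fixed 40; total 402.
{Milton, Ryde}: service 298 + fixed 114 = 412
{Ryde, Kent}: service 362 + fixed 91 = 453
{Milton, Ryde, Kent, Quay}: service 292 + fixed 282 = 574
No other subset beats 402.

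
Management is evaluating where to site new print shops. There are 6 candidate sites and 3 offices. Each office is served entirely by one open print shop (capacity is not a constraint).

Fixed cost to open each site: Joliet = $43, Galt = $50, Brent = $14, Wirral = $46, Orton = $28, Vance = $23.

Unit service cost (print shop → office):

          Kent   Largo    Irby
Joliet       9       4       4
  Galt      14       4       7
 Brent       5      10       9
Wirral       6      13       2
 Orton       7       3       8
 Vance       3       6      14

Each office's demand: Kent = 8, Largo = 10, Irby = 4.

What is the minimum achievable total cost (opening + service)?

For any fixed open set, each office goes to its cheapest open site; total = fixed + service.
{Orton, Vance}: Kent→Vance 3·8=24, Largo→Orton 3·10=30, Irby→Orton 8·4=32. Service 86; fixed 51; total 137.
{Brent, Orton}: Kent→Brent 5·8=40, Largo→Orton 3·10=30, Irby→Orton 8·4=32. Service 102; fixed 42; total 144.
{Joliet, Vance}: service 80 + fixed 66 = 146
{Joliet, Galt, Brent, Wirral, Orton, Vance}: service 62 + fixed 204 = 266
No other subset beats 137.

Minimum total cost: 137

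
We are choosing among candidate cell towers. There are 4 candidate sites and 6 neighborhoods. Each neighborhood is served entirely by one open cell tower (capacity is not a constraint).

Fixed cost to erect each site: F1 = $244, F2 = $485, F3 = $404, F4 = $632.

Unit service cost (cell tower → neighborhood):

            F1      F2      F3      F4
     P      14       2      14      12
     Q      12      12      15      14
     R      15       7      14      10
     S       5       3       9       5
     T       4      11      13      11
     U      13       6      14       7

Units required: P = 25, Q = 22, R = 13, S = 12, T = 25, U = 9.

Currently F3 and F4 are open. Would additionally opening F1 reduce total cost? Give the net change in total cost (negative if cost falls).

No — net change +25 (cost rises by 25).

Current service cost with {F3, F4}: 1136.
Adding F1: each neighborhood re-picks its cheapest; new service cost 917, saving 219.
Extra fixed cost: 244. Net change = 244 − 219 = 25.
(Totals: 2172 → 2197.)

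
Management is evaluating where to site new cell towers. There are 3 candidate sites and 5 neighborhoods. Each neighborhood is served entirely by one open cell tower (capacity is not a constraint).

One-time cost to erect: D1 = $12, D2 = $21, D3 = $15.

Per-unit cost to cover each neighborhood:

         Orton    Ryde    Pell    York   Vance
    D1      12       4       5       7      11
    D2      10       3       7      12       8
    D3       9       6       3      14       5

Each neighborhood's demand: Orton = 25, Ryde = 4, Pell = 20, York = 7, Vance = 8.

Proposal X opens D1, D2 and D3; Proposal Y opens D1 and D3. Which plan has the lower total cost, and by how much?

Proposal Y is cheaper by 17.

Proposal X: {D1, D2, D3}: Orton→D3 9·25=225, Ryde→D2 3·4=12, Pell→D3 3·20=60, York→D1 7·7=49, Vance→D3 5·8=40. Service 386; fixed 48; total 434.
Proposal Y: {D1, D3}: Orton→D3 9·25=225, Ryde→D1 4·4=16, Pell→D3 3·20=60, York→D1 7·7=49, Vance→D3 5·8=40. Service 390; fixed 27; total 417.
Difference: |434 − 417| = 17.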